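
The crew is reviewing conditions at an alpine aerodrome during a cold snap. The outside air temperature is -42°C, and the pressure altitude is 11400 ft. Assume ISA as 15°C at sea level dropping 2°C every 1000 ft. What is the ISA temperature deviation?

ISA temperature at 11400 ft = 15 − 2 × (11400/1000) = -7.8°C.
Deviation = OAT − ISA = -42 − (-7.8) = -34.2°C.

ISA-34.2°C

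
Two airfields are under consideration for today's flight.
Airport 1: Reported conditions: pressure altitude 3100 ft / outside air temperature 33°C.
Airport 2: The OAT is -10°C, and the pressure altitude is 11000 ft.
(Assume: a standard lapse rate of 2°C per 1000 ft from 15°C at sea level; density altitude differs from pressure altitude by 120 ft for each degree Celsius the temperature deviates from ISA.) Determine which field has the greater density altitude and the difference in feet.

Airport 2 by 4636 ft

Airport 1: ISA temp = 8.8°C, deviation +24.2°C, DA = 3100 + 120 × 24.2 = 6004 ft.
Airport 2: ISA temp = -7°C, deviation -3°C, DA = 11000 + 120 × (-3) = 10640 ft.
Airport 2 is higher by 10640 − 6004 = 4636 ft.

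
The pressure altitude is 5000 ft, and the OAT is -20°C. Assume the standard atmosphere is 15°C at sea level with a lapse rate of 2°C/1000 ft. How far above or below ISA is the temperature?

ISA temperature at 5000 ft = 15 − 2 × (5000/1000) = 5°C.
Deviation = OAT − ISA = -20 − 5 = -25°C.

ISA-25°C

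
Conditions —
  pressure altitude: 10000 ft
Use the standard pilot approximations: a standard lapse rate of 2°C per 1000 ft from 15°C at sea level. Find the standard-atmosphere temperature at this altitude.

ISA temperature = 15 − 2 × (10000/1000) = 15 − 20 = -5°C.

-5°C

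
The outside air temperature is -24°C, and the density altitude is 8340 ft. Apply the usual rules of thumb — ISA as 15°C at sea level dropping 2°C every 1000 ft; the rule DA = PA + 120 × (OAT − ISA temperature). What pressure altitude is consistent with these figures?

10500 ft

DA = PA + 120 × (OAT − (15 − 2·PA/1000)) = PA + 120·OAT − 1800 + 0.24·PA = 1.24·PA + 120·OAT − 1800.
So 1.24·PA = 8340 − 120 × (-24) + 1800 = 13020.
PA = 13020 / 1.24 = 10500 ft.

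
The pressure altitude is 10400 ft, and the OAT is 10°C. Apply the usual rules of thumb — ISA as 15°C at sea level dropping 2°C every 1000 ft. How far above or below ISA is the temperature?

ISA temperature at 10400 ft = 15 − 2 × (10400/1000) = -5.8°C.
Deviation = OAT − ISA = 10 − (-5.8) = +15.8°C.

ISA+15.8°C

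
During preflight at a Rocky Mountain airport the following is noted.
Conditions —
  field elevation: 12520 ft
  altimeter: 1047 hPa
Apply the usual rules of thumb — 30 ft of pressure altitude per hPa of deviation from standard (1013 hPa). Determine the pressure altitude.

Pressure correction = (1013 − 1047) × 30 = -1020 ft.
Pressure altitude = 12520 + (-1020) = 11500 ft.

11500 ft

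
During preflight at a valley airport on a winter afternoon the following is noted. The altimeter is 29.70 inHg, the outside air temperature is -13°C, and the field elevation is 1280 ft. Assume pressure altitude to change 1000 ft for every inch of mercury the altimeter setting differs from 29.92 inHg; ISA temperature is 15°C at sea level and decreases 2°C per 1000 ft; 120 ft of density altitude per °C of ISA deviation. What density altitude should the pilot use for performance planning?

-1500 ft

Pressure altitude = 1280 + (29.92 − 29.70) × 1000 = 1280 + (+220) = 1500 ft.
ISA temperature at 1500 ft = 15 − 2 × (1500/1000) = 12°C.
ISA deviation = -13 − 12 = -25°C.
Density altitude = 1500 + 120 × (-25) = -1500 ft.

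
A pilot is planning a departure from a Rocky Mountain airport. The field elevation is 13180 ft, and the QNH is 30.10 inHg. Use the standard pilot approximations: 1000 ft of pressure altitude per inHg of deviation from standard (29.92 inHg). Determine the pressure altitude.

13000 ft

Pressure correction = (29.92 − 30.10) × 1000 = -180 ft.
Pressure altitude = 13180 + (-180) = 13000 ft.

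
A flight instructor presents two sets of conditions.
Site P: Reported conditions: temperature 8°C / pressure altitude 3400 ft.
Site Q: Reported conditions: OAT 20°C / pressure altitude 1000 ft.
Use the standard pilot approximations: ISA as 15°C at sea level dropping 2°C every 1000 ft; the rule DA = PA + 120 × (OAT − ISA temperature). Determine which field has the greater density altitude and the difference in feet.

Site P: ISA temp = 8.2°C, deviation -0.2°C, DA = 3400 + 120 × (-0.2) = 3376 ft.
Site Q: ISA temp = 13°C, deviation +7°C, DA = 1000 + 120 × 7 = 1840 ft.
Site P is higher by 3376 − 1840 = 1536 ft.

Site P by 1536 ft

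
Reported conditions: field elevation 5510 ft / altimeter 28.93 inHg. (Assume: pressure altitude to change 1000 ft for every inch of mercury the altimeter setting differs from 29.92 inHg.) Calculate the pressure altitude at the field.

6500 ft

Pressure correction = (29.92 − 28.93) × 1000 = +990 ft.
Pressure altitude = 5510 + (+990) = 6500 ft.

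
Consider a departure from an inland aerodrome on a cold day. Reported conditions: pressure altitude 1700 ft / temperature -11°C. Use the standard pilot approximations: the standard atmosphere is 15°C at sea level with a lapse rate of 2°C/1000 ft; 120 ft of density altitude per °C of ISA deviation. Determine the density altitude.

-1012 ft

ISA temperature at 1700 ft = 15 − 2 × (1700/1000) = 11.6°C.
ISA deviation = -11 − 11.6 = -22.6°C.
Density altitude = 1700 + 120 × (-22.6) = 1700 + (-2712) = -1012 ft.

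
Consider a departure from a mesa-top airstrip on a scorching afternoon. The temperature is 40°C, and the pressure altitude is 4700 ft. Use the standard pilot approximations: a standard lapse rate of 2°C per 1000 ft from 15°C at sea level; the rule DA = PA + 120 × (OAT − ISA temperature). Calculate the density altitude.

8828 ft

ISA temperature at 4700 ft = 15 − 2 × (4700/1000) = 5.6°C.
ISA deviation = 40 − 5.6 = +34.4°C.
Density altitude = 4700 + 120 × (34.4) = 4700 + (+4128) = 8828 ft.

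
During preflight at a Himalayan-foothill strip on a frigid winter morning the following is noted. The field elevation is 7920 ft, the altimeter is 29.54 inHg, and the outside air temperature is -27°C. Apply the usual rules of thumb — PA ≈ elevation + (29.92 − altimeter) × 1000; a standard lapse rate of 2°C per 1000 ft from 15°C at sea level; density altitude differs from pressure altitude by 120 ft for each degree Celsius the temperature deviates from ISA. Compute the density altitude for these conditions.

5252 ft

Pressure altitude = 7920 + (29.92 − 29.54) × 1000 = 7920 + (+380) = 8300 ft.
ISA temperature at 8300 ft = 15 − 2 × (8300/1000) = -1.6°C.
ISA deviation = -27 − (-1.6) = -25.4°C.
Density altitude = 8300 + 120 × (-25.4) = 5252 ft.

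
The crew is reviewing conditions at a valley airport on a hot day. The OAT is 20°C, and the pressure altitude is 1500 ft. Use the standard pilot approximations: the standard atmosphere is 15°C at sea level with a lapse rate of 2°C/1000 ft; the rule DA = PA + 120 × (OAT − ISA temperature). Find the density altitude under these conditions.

2460 ft

ISA temperature at 1500 ft = 15 − 2 × (1500/1000) = 12°C.
ISA deviation = 20 − 12 = +8°C.
Density altitude = 1500 + 120 × (8) = 1500 + (+960) = 2460 ft.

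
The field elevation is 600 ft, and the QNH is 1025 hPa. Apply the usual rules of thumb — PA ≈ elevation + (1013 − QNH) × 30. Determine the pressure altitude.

240 ft

Pressure correction = (1013 − 1025) × 30 = -360 ft.
Pressure altitude = 600 + (-360) = 240 ft.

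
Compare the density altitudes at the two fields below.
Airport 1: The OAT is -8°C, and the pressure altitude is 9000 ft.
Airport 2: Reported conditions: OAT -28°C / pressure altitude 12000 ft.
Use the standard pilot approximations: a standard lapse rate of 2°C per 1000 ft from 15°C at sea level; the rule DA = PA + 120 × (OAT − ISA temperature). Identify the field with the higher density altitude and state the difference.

Airport 2 by 1320 ft

Airport 1: ISA temp = -3°C, deviation -5°C, DA = 9000 + 120 × (-5) = 8400 ft.
Airport 2: ISA temp = -9°C, deviation -19°C, DA = 12000 + 120 × (-19) = 9720 ft.
Airport 2 is higher by 9720 − 8400 = 1320 ft.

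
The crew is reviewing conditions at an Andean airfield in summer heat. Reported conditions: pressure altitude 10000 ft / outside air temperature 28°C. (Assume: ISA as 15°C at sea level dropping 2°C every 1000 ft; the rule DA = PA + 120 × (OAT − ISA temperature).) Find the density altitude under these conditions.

ISA temperature at 10000 ft = 15 − 2 × (10000/1000) = -5°C.
ISA deviation = 28 − (-5) = +33°C.
Density altitude = 10000 + 120 × (33) = 10000 + (+3960) = 13960 ft.

13960 ft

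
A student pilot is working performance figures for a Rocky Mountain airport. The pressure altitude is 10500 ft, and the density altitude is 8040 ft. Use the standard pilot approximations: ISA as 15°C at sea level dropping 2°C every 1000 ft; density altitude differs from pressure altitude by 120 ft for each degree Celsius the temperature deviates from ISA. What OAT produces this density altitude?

Density altitude − pressure altitude = 8040 − 10500 = -2460 ft.
At 120 ft/°C that is an ISA deviation of -2460/120 = -20.5°C.
ISA temperature at 10500 ft = 15 − 2 × (10500/1000) = -6°C.
OAT = ISA + deviation = -6 + (-20.5) = -26.5°C.

-26.5°C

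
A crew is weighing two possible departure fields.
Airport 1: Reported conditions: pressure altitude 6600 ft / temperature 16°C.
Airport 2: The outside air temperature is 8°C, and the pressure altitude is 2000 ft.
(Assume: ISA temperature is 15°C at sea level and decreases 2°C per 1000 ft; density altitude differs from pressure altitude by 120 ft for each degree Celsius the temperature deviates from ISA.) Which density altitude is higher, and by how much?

Airport 1 by 6664 ft

Airport 1: ISA temp = 1.8°C, deviation +14.2°C, DA = 6600 + 120 × 14.2 = 8304 ft.
Airport 2: ISA temp = 11°C, deviation -3°C, DA = 2000 + 120 × (-3) = 1640 ft.
Airport 1 is higher by 8304 − 1640 = 6664 ft.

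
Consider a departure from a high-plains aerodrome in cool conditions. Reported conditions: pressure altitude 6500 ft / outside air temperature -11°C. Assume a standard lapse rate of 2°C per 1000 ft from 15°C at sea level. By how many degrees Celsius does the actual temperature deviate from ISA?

ISA temperature at 6500 ft = 15 − 2 × (6500/1000) = 2°C.
Deviation = OAT − ISA = -11 − 2 = -13°C.

ISA-13°C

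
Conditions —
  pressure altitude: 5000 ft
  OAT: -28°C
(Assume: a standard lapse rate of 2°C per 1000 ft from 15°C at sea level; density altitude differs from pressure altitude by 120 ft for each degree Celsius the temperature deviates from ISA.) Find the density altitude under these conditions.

1040 ft

ISA temperature at 5000 ft = 15 − 2 × (5000/1000) = 5°C.
ISA deviation = -28 − 5 = -33°C.
Density altitude = 5000 + 120 × (-33) = 5000 + (-3960) = 1040 ft.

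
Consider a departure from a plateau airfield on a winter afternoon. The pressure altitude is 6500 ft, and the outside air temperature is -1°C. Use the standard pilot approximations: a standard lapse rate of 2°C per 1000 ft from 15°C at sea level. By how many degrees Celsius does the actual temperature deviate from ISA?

ISA temperature at 6500 ft = 15 − 2 × (6500/1000) = 2°C.
Deviation = OAT − ISA = -1 − 2 = -3°C.

ISA-3°C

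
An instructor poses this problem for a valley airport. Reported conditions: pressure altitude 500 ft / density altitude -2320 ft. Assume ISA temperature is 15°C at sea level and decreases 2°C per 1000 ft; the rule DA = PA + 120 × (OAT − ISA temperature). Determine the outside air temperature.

-9.5°C

Density altitude − pressure altitude = -2320 − 500 = -2820 ft.
At 120 ft/°C that is an ISA deviation of -2820/120 = -23.5°C.
ISA temperature at 500 ft = 15 − 2 × (500/1000) = 14°C.
OAT = ISA + deviation = 14 + (-23.5) = -9.5°C.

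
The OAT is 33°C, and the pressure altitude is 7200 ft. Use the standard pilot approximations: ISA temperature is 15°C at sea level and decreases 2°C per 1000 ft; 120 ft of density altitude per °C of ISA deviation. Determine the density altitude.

ISA temperature at 7200 ft = 15 − 2 × (7200/1000) = 0.6°C.
ISA deviation = 33 − 0.6 = +32.4°C.
Density altitude = 7200 + 120 × (32.4) = 7200 + (+3888) = 11088 ft.

11088 ft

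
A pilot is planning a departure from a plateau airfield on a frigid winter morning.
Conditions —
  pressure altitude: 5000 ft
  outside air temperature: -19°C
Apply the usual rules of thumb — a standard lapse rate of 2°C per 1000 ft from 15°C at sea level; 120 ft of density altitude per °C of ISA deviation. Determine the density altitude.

ISA temperature at 5000 ft = 15 − 2 × (5000/1000) = 5°C.
ISA deviation = -19 − 5 = -24°C.
Density altitude = 5000 + 120 × (-24) = 5000 + (-2880) = 2120 ft.

2120 ft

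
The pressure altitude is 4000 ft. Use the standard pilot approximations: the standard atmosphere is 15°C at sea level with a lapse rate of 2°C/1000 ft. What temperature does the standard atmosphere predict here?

7°C

ISA temperature = 15 − 2 × (4000/1000) = 15 − 8 = 7°C.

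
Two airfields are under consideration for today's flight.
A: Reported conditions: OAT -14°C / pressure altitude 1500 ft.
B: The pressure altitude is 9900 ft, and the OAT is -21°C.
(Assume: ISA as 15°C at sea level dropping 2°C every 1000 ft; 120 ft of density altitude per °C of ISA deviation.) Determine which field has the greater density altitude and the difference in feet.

A: ISA temp = 12°C, deviation -26°C, DA = 1500 + 120 × (-26) = -1620 ft.
B: ISA temp = -4.8°C, deviation -16.2°C, DA = 9900 + 120 × (-16.2) = 7956 ft.
B is higher by 7956 − (-1620) = 9576 ft.

B by 9576 ft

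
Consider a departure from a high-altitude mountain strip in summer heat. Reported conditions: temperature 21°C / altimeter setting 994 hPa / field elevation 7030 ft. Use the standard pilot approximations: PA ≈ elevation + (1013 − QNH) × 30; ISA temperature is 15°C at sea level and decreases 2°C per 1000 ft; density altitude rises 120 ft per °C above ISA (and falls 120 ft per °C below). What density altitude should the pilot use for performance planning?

Pressure altitude = 7030 + (1013 − 994) × 30 = 7030 + (+570) = 7600 ft.
ISA temperature at 7600 ft = 15 − 2 × (7600/1000) = -0.2°C.
ISA deviation = 21 − (-0.2) = +21.2°C.
Density altitude = 7600 + 120 × (21.2) = 10144 ft.

10144 ft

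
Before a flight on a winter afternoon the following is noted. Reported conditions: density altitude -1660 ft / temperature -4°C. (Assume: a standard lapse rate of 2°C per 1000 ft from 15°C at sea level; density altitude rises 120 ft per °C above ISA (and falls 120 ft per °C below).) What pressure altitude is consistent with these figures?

DA = PA + 120 × (OAT − (15 − 2·PA/1000)) = PA + 120·OAT − 1800 + 0.24·PA = 1.24·PA + 120·OAT − 1800.
So 1.24·PA = -1660 − 120 × (-4) + 1800 = 620.
PA = 620 / 1.24 = 500 ft.

500 ft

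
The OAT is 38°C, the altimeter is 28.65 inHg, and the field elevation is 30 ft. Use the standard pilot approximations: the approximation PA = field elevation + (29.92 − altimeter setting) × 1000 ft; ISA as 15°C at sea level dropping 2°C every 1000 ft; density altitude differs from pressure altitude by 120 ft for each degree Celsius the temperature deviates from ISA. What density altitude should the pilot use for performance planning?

4372 ft

Pressure altitude = 30 + (29.92 − 28.65) × 1000 = 30 + (+1270) = 1300 ft.
ISA temperature at 1300 ft = 15 − 2 × (1300/1000) = 12.4°C.
ISA deviation = 38 − 12.4 = +25.6°C.
Density altitude = 1300 + 120 × (25.6) = 4372 ft.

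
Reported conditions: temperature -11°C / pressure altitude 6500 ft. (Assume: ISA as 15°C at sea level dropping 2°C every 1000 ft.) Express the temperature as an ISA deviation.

ISA-13°C

ISA temperature at 6500 ft = 15 − 2 × (6500/1000) = 2°C.
Deviation = OAT − ISA = -11 − 2 = -13°C.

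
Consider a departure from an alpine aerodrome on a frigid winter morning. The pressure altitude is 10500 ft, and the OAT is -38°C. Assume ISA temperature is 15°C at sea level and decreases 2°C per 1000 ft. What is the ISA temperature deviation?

ISA temperature at 10500 ft = 15 − 2 × (10500/1000) = -6°C.
Deviation = OAT − ISA = -38 − (-6) = -32°C.

ISA-32°C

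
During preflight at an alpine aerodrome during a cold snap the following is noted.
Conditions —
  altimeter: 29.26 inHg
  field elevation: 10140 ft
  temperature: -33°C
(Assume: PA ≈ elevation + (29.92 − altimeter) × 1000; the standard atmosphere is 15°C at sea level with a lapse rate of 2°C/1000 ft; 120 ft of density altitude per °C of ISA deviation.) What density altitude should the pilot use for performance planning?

7632 ft

Pressure altitude = 10140 + (29.92 − 29.26) × 1000 = 10140 + (+660) = 10800 ft.
ISA temperature at 10800 ft = 15 − 2 × (10800/1000) = -6.6°C.
ISA deviation = -33 − (-6.6) = -26.4°C.
Density altitude = 10800 + 120 × (-26.4) = 7632 ft.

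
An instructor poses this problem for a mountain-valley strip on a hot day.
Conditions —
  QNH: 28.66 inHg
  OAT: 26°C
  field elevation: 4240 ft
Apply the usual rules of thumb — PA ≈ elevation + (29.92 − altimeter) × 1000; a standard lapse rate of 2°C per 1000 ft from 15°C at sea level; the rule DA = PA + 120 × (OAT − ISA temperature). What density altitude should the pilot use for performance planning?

Pressure altitude = 4240 + (29.92 − 28.66) × 1000 = 4240 + (+1260) = 5500 ft.
ISA temperature at 5500 ft = 15 − 2 × (5500/1000) = 4°C.
ISA deviation = 26 − 4 = +22°C.
Density altitude = 5500 + 120 × (22) = 8140 ft.

8140 ft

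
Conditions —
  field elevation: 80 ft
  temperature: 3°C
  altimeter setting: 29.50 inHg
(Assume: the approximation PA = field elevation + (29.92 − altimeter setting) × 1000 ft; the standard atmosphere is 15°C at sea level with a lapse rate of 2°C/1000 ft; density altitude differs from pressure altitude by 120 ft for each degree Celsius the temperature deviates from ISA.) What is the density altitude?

Pressure altitude = 80 + (29.92 − 29.50) × 1000 = 80 + (+420) = 500 ft.
ISA temperature at 500 ft = 15 − 2 × (500/1000) = 14°C.
ISA deviation = 3 − 14 = -11°C.
Density altitude = 500 + 120 × (-11) = -820 ft.

-820 ft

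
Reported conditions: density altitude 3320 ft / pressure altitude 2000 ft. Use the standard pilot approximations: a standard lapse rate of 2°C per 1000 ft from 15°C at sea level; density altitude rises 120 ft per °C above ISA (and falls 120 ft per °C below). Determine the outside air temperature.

22°C

Density altitude − pressure altitude = 3320 − 2000 = +1320 ft.
At 120 ft/°C that is an ISA deviation of 1320/120 = +11°C.
ISA temperature at 2000 ft = 15 − 2 × (2000/1000) = 11°C.
OAT = ISA + deviation = 11 + (+11) = 22°C.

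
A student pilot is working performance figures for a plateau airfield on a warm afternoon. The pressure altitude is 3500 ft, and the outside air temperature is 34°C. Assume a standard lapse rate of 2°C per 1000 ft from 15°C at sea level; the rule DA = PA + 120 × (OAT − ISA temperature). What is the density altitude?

ISA temperature at 3500 ft = 15 − 2 × (3500/1000) = 8°C.
ISA deviation = 34 − 8 = +26°C.
Density altitude = 3500 + 120 × (26) = 3500 + (+3120) = 6620 ft.

6620 ft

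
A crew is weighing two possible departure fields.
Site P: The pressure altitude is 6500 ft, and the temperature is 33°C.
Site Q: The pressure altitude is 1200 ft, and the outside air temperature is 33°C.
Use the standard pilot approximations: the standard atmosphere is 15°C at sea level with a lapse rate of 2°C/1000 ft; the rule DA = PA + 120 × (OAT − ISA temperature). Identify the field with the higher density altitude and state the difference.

Site P: ISA temp = 2°C, deviation +31°C, DA = 6500 + 120 × 31 = 10220 ft.
Site Q: ISA temp = 12.6°C, deviation +20.4°C, DA = 1200 + 120 × 20.4 = 3648 ft.
Site P is higher by 10220 − 3648 = 6572 ft.

Site P by 6572 ft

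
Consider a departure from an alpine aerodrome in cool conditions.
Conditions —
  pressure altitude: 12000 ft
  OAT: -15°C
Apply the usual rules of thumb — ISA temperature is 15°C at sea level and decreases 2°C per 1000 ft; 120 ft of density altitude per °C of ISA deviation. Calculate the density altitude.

ISA temperature at 12000 ft = 15 − 2 × (12000/1000) = -9°C.
ISA deviation = -15 − (-9) = -6°C.
Density altitude = 12000 + 120 × (-6) = 12000 + (-720) = 11280 ft.

11280 ft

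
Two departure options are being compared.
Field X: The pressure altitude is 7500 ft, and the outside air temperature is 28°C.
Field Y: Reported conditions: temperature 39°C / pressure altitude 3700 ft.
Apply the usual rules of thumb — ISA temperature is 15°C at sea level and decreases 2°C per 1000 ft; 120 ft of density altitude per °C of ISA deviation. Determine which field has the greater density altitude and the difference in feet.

Field X: ISA temp = 0°C, deviation +28°C, DA = 7500 + 120 × 28 = 10860 ft.
Field Y: ISA temp = 7.6°C, deviation +31.4°C, DA = 3700 + 120 × 31.4 = 7468 ft.
Field X is higher by 10860 − 7468 = 3392 ft.

Field X by 3392 ft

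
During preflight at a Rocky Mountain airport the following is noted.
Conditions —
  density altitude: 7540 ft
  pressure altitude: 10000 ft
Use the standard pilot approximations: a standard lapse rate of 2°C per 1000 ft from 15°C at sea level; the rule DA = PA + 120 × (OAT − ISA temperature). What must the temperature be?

-25.5°C

Density altitude − pressure altitude = 7540 − 10000 = -2460 ft.
At 120 ft/°C that is an ISA deviation of -2460/120 = -20.5°C.
ISA temperature at 10000 ft = 15 − 2 × (10000/1000) = -5°C.
OAT = ISA + deviation = -5 + (-20.5) = -25.5°C.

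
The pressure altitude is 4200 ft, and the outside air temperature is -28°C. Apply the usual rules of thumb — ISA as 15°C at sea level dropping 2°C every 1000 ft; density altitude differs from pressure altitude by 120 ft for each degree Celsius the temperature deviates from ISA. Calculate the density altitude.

ISA temperature at 4200 ft = 15 − 2 × (4200/1000) = 6.6°C.
ISA deviation = -28 − 6.6 = -34.6°C.
Density altitude = 4200 + 120 × (-34.6) = 4200 + (-4152) = 48 ft.

48 ft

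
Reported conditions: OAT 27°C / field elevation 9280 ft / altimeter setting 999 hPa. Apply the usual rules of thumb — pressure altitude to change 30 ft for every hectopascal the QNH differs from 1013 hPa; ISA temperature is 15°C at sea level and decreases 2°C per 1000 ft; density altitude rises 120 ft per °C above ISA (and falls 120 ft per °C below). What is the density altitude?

Pressure altitude = 9280 + (1013 − 999) × 30 = 9280 + (+420) = 9700 ft.
ISA temperature at 9700 ft = 15 − 2 × (9700/1000) = -4.4°C.
ISA deviation = 27 − (-4.4) = +31.4°C.
Density altitude = 9700 + 120 × (31.4) = 13468 ft.

13468 ft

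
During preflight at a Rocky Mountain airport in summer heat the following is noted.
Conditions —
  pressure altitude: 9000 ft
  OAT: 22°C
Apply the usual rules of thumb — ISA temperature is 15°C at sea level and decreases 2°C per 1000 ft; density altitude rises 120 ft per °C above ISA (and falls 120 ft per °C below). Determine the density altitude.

ISA temperature at 9000 ft = 15 − 2 × (9000/1000) = -3°C.
ISA deviation = 22 − (-3) = +25°C.
Density altitude = 9000 + 120 × (25) = 9000 + (+3000) = 12000 ft.

12000 ft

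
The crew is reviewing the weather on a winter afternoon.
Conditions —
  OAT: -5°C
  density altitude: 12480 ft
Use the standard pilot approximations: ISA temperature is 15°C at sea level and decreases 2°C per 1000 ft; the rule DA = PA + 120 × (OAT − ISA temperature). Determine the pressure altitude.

12000 ft

DA = PA + 120 × (OAT − (15 − 2·PA/1000)) = PA + 120·OAT − 1800 + 0.24·PA = 1.24·PA + 120·OAT − 1800.
So 1.24·PA = 12480 − 120 × (-5) + 1800 = 14880.
PA = 14880 / 1.24 = 12000 ft.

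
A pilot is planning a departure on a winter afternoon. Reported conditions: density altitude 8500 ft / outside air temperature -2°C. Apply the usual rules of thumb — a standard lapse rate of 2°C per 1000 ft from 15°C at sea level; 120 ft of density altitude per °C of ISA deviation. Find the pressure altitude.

DA = PA + 120 × (OAT − (15 − 2·PA/1000)) = PA + 120·OAT − 1800 + 0.24·PA = 1.24·PA + 120·OAT − 1800.
So 1.24·PA = 8500 − 120 × (-2) + 1800 = 10540.
PA = 10540 / 1.24 = 8500 ft.

8500 ft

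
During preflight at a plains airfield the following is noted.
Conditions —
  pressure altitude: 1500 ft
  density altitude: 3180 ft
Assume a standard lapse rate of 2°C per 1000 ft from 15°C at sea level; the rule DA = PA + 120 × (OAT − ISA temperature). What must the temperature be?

26°C

Density altitude − pressure altitude = 3180 − 1500 = +1680 ft.
At 120 ft/°C that is an ISA deviation of 1680/120 = +14°C.
ISA temperature at 1500 ft = 15 − 2 × (1500/1000) = 12°C.
OAT = ISA + deviation = 12 + (+14) = 26°C.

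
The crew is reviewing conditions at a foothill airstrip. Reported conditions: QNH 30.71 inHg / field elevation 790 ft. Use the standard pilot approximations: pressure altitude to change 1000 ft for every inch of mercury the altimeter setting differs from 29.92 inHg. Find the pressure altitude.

Pressure correction = (29.92 − 30.71) × 1000 = -790 ft.
Pressure altitude = 790 + (-790) = 0 ft.

0 ft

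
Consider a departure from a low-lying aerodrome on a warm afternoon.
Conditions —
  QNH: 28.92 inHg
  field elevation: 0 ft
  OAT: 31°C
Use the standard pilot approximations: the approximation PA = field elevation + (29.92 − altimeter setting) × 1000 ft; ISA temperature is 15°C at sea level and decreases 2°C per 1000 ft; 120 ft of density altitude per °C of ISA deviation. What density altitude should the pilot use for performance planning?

3160 ft

Pressure altitude = 0 + (29.92 − 28.92) × 1000 = 0 + (+1000) = 1000 ft.
ISA temperature at 1000 ft = 15 − 2 × (1000/1000) = 13°C.
ISA deviation = 31 − 13 = +18°C.
Density altitude = 1000 + 120 × (18) = 3160 ft.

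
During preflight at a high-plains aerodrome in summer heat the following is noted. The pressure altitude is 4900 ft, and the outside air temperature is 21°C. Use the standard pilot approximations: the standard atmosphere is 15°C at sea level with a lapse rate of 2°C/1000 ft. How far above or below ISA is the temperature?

ISA temperature at 4900 ft = 15 − 2 × (4900/1000) = 5.2°C.
Deviation = OAT − ISA = 21 − 5.2 = +15.8°C.

ISA+15.8°C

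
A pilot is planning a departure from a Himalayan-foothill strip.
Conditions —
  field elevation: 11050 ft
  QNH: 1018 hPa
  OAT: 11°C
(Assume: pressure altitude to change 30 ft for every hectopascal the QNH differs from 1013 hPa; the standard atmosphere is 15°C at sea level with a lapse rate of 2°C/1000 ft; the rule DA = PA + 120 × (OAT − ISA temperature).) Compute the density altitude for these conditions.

Pressure altitude = 11050 + (1013 − 1018) × 30 = 11050 + (-150) = 10900 ft.
ISA temperature at 10900 ft = 15 − 2 × (10900/1000) = -6.8°C.
ISA deviation = 11 − (-6.8) = +17.8°C.
Density altitude = 10900 + 120 × (17.8) = 13036 ft.

13036 ft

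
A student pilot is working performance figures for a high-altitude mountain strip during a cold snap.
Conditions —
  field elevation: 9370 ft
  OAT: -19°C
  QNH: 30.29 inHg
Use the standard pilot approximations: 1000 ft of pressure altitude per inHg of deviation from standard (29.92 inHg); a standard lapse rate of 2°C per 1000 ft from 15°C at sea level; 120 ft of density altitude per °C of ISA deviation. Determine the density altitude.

Pressure altitude = 9370 + (29.92 − 30.29) × 1000 = 9370 + (-370) = 9000 ft.
ISA temperature at 9000 ft = 15 − 2 × (9000/1000) = -3°C.
ISA deviation = -19 − (-3) = -16°C.
Density altitude = 9000 + 120 × (-16) = 7080 ft.

7080 ft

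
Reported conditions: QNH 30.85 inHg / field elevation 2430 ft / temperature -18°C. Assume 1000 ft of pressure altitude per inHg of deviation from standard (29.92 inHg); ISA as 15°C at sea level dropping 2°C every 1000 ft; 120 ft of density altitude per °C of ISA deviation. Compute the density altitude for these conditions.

Pressure altitude = 2430 + (29.92 − 30.85) × 1000 = 2430 + (-930) = 1500 ft.
ISA temperature at 1500 ft = 15 − 2 × (1500/1000) = 12°C.
ISA deviation = -18 − 12 = -30°C.
Density altitude = 1500 + 120 × (-30) = -2100 ft.

-2100 ft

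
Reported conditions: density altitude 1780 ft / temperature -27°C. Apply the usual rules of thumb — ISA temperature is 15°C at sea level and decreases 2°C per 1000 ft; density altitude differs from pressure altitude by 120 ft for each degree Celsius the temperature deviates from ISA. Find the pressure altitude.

DA = PA + 120 × (OAT − (15 − 2·PA/1000)) = PA + 120·OAT − 1800 + 0.24·PA = 1.24·PA + 120·OAT − 1800.
So 1.24·PA = 1780 − 120 × (-27) + 1800 = 6820.
PA = 6820 / 1.24 = 5500 ft.

5500 ft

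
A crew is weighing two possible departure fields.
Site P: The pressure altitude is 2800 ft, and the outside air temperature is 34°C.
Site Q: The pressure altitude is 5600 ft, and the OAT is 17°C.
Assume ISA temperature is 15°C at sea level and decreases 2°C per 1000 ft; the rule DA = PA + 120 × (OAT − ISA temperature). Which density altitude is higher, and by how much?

Site P: ISA temp = 9.4°C, deviation +24.6°C, DA = 2800 + 120 × 24.6 = 5752 ft.
Site Q: ISA temp = 3.8°C, deviation +13.2°C, DA = 5600 + 120 × 13.2 = 7184 ft.
Site Q is higher by 7184 − 5752 = 1432 ft.

Site Q by 1432 ft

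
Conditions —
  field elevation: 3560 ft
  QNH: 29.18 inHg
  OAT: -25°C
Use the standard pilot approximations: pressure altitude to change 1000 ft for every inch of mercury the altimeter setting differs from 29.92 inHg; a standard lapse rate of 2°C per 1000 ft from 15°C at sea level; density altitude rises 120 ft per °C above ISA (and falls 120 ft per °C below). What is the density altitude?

532 ft

Pressure altitude = 3560 + (29.92 − 29.18) × 1000 = 3560 + (+740) = 4300 ft.
ISA temperature at 4300 ft = 15 − 2 × (4300/1000) = 6.4°C.
ISA deviation = -25 − 6.4 = -31.4°C.
Density altitude = 4300 + 120 × (-31.4) = 532 ft.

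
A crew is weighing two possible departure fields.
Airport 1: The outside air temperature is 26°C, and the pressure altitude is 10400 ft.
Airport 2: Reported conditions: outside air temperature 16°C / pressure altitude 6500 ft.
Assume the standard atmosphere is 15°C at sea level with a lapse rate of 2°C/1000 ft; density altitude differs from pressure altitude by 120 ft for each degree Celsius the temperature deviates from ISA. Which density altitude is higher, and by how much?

Airport 1 by 6036 ft

Airport 1: ISA temp = -5.8°C, deviation +31.8°C, DA = 10400 + 120 × 31.8 = 14216 ft.
Airport 2: ISA temp = 2°C, deviation +14°C, DA = 6500 + 120 × 14 = 8180 ft.
Airport 1 is higher by 14216 − 8180 = 6036 ft.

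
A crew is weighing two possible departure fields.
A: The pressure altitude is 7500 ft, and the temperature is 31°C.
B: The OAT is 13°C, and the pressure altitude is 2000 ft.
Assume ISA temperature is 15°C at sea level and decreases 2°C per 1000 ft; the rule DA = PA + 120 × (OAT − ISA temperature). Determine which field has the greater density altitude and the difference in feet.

A: ISA temp = 0°C, deviation +31°C, DA = 7500 + 120 × 31 = 11220 ft.
B: ISA temp = 11°C, deviation +2°C, DA = 2000 + 120 × 2 = 2240 ft.
A is higher by 11220 − 2240 = 8980 ft.

A by 8980 ft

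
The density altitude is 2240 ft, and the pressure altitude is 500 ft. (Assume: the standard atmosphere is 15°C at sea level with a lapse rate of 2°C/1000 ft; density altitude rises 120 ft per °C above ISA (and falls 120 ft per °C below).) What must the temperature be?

Density altitude − pressure altitude = 2240 − 500 = +1740 ft.
At 120 ft/°C that is an ISA deviation of 1740/120 = +14.5°C.
ISA temperature at 500 ft = 15 − 2 × (500/1000) = 14°C.
OAT = ISA + deviation = 14 + (+14.5) = 28.5°C.

28.5°C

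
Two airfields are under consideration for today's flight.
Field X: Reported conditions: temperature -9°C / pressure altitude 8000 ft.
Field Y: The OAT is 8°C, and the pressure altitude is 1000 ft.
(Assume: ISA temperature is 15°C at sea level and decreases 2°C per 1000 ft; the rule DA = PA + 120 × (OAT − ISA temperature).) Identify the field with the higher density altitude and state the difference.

Field X: ISA temp = -1°C, deviation -8°C, DA = 8000 + 120 × (-8) = 7040 ft.
Field Y: ISA temp = 13°C, deviation -5°C, DA = 1000 + 120 × (-5) = 400 ft.
Field X is higher by 7040 − 400 = 6640 ft.

Field X by 6640 ft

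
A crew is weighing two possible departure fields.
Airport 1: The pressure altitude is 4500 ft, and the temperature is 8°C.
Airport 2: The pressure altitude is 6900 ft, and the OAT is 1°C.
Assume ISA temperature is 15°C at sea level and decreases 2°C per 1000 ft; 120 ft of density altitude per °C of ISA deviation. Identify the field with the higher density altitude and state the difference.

Airport 2 by 2136 ft

Airport 1: ISA temp = 6°C, deviation +2°C, DA = 4500 + 120 × 2 = 4740 ft.
Airport 2: ISA temp = 1.2°C, deviation -0.2°C, DA = 6900 + 120 × (-0.2) = 6876 ft.
Airport 2 is higher by 6876 − 4740 = 2136 ft.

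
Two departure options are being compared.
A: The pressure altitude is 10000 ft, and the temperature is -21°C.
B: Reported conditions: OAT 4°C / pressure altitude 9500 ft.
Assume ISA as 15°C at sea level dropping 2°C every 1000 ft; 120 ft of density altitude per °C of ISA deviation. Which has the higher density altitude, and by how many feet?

A: ISA temp = -5°C, deviation -16°C, DA = 10000 + 120 × (-16) = 8080 ft.
B: ISA temp = -4°C, deviation +8°C, DA = 9500 + 120 × 8 = 10460 ft.
B is higher by 10460 − 8080 = 2380 ft.

B by 2380 ft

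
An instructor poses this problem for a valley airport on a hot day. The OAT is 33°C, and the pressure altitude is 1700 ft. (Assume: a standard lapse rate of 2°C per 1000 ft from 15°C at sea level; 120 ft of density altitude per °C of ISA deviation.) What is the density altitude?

ISA temperature at 1700 ft = 15 − 2 × (1700/1000) = 11.6°C.
ISA deviation = 33 − 11.6 = +21.4°C.
Density altitude = 1700 + 120 × (21.4) = 1700 + (+2568) = 4268 ft.

4268 ft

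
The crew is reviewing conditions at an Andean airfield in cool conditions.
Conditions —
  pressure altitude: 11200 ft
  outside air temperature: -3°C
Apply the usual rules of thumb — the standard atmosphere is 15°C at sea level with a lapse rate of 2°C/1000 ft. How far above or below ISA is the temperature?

ISA temperature at 11200 ft = 15 − 2 × (11200/1000) = -7.4°C.
Deviation = OAT − ISA = -3 − (-7.4) = +4.4°C.

ISA+4.4°C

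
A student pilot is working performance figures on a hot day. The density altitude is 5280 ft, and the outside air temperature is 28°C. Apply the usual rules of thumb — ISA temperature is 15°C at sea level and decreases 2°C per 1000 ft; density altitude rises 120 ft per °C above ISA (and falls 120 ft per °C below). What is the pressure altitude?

3000 ft

DA = PA + 120 × (OAT − (15 − 2·PA/1000)) = PA + 120·OAT − 1800 + 0.24·PA = 1.24·PA + 120·OAT − 1800.
So 1.24·PA = 5280 − 120 × 28 + 1800 = 3720.
PA = 3720 / 1.24 = 3000 ft.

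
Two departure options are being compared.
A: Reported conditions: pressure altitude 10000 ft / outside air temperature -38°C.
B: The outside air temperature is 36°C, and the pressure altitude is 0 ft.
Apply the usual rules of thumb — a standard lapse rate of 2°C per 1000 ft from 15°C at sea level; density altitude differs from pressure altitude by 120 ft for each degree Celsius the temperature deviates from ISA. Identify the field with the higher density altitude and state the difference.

A: ISA temp = -5°C, deviation -33°C, DA = 10000 + 120 × (-33) = 6040 ft.
B: ISA temp = 15°C, deviation +21°C, DA = 0 + 120 × 21 = 2520 ft.
A is higher by 6040 − 2520 = 3520 ft.

A by 3520 ft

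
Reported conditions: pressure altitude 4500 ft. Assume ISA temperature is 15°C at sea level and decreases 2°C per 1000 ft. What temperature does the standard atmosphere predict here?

ISA temperature = 15 − 2 × (4500/1000) = 15 − 9 = 6°C.

6°C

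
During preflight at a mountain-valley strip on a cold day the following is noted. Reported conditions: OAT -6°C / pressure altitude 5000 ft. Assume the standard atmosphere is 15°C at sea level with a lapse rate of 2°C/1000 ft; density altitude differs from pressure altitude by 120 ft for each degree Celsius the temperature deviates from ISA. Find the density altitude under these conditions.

ISA temperature at 5000 ft = 15 − 2 × (5000/1000) = 5°C.
ISA deviation = -6 − 5 = -11°C.
Density altitude = 5000 + 120 × (-11) = 5000 + (-1320) = 3680 ft.

3680 ft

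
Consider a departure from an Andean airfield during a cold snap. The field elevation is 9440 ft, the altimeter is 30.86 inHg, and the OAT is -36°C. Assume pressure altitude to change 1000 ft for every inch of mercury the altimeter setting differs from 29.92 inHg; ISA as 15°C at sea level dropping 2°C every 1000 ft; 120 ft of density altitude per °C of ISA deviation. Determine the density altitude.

Pressure altitude = 9440 + (29.92 − 30.86) × 1000 = 9440 + (-940) = 8500 ft.
ISA temperature at 8500 ft = 15 − 2 × (8500/1000) = -2°C.
ISA deviation = -36 − (-2) = -34°C.
Density altitude = 8500 + 120 × (-34) = 4420 ft.

4420 ft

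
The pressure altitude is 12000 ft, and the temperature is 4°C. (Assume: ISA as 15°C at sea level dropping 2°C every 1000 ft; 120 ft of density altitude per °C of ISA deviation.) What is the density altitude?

ISA temperature at 12000 ft = 15 − 2 × (12000/1000) = -9°C.
ISA deviation = 4 − (-9) = +13°C.
Density altitude = 12000 + 120 × (13) = 12000 + (+1560) = 13560 ft.

13560 ft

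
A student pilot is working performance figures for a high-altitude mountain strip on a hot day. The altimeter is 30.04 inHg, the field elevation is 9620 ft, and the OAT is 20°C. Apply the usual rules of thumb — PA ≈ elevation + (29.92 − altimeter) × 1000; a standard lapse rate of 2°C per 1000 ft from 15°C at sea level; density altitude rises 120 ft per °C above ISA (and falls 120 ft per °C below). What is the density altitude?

Pressure altitude = 9620 + (29.92 − 30.04) × 1000 = 9620 + (-120) = 9500 ft.
ISA temperature at 9500 ft = 15 − 2 × (9500/1000) = -4°C.
ISA deviation = 20 − (-4) = +24°C.
Density altitude = 9500 + 120 × (24) = 12380 ft.

12380 ft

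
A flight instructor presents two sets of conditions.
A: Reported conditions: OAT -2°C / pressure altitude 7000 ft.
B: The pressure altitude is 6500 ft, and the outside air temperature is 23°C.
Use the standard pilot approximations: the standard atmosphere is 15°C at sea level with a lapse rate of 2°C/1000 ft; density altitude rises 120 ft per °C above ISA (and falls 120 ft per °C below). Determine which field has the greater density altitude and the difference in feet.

A: ISA temp = 1°C, deviation -3°C, DA = 7000 + 120 × (-3) = 6640 ft.
B: ISA temp = 2°C, deviation +21°C, DA = 6500 + 120 × 21 = 9020 ft.
B is higher by 9020 − 6640 = 2380 ft.

B by 2380 ft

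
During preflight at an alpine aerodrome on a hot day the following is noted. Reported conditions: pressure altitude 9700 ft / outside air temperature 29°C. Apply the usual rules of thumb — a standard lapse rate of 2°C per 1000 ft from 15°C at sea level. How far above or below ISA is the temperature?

ISA temperature at 9700 ft = 15 − 2 × (9700/1000) = -4.4°C.
Deviation = OAT − ISA = 29 − (-4.4) = +33.4°C.

ISA+33.4°C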